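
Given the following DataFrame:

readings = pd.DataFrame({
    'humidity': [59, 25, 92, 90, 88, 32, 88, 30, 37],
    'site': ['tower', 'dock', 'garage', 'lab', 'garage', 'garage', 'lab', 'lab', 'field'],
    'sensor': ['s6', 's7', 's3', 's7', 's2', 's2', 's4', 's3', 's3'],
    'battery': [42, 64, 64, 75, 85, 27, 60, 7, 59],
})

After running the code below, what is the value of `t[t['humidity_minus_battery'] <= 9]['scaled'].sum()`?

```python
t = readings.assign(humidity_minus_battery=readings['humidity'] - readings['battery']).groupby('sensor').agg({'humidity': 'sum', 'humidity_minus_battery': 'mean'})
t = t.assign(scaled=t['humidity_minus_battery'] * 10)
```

add column humidity_minus_battery = readings['humidity'] - readings['battery']:
   humidity    site sensor  battery  humidity_minus_battery
0        59   tower     s6       42                      17
1        25    dock     s7       64                     -39
2        92  garage     s3       64                      28
3        90     lab     s7       75                      15
4        88  garage     s2       85                       3
5        32  garage     s2       27                       5
6        88     lab     s4       60                      28
7        30     lab     s3        7                      23
8        37   field     s3       59                     -22
group by sensor: sum(humidity), mean(humidity_minus_battery):
        humidity  humidity_minus_battery
sensor                                  
s2           120                4.000000
s3           159                9.666667
s4            88               28.000000
s6            59               17.000000
s7           115              -12.000000
add column scaled = t['humidity_minus_battery'] * 10:
        humidity  humidity_minus_battery      scaled
sensor                                              
s2           120                4.000000   40.000000
s3           159                9.666667   96.666667
s4            88               28.000000  280.000000
s6            59               17.000000  170.000000
s7           115              -12.000000 -120.000000
filter rows where humidity_minus_battery <= 9:
        humidity  humidity_minus_battery  scaled
sensor                                          
s2           120                     4.0    40.0
s7           115                   -12.0  -120.0

-80.0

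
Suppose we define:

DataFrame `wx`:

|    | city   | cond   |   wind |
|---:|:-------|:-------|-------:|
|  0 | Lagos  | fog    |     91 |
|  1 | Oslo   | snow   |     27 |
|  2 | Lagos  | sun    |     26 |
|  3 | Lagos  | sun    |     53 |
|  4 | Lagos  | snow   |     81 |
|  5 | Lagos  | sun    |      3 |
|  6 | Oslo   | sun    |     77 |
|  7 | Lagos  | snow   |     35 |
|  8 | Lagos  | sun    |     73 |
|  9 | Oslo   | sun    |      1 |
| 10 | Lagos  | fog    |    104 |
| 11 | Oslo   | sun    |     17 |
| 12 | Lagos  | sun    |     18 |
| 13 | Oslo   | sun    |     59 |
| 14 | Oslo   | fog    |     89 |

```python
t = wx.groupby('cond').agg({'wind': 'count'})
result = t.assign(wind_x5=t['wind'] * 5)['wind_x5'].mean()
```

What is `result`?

25.0

group by cond, count of wind:
      wind
cond      
fog      3
snow     3
sun      9
add column wind_x5 = t['wind'] * 5:
      wind  wind_x5
cond               
fog      3       15
snow     3       15
sun      9       45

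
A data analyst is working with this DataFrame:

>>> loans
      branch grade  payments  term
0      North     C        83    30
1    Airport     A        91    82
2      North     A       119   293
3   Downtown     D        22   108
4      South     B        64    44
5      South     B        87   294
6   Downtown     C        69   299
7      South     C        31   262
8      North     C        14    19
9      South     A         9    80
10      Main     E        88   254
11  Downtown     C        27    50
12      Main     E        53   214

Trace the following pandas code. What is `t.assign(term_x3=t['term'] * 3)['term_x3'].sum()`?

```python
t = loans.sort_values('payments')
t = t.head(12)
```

sort by payments:
      branch grade  payments  term
9      South     A         9    80
8      North     C        14    19
3   Downtown     D        22   108
11  Downtown     C        27    50
7      South     C        31   262
12      Main     E        53   214
4      South     B        64    44
6   Downtown     C        69   299
0      North     C        83    30
5      South     B        87   294
10      Main     E        88   254
1    Airport     A        91    82
2      North     A       119   293
take first 12 rows:
      branch grade  payments  term
9      South     A         9    80
8      North     C        14    19
3   Downtown     D        22   108
11  Downtown     C        27    50
7      South     C        31   262
12      Main     E        53   214
4      South     B        64    44
6   Downtown     C        69   299
0      North     C        83    30
5      South     B        87   294
10      Main     E        88   254
1    Airport     A        91    82
add column term_x3 = t['term'] * 3:
      branch grade  payments  term  term_x3
9      South     A         9    80      240
8      North     C        14    19       57
3   Downtown     D        22   108      324
11  Downtown     C        27    50      150
7      South     C        31   262      786
12      Main     E        53   214      642
4      South     B        64    44      132
6   Downtown     C        69   299      897
0      North     C        83    30       90
5      South     B        87   294      882
10      Main     E        88   254      762
1    Airport     A        91    82      246
Hence 5208.

5208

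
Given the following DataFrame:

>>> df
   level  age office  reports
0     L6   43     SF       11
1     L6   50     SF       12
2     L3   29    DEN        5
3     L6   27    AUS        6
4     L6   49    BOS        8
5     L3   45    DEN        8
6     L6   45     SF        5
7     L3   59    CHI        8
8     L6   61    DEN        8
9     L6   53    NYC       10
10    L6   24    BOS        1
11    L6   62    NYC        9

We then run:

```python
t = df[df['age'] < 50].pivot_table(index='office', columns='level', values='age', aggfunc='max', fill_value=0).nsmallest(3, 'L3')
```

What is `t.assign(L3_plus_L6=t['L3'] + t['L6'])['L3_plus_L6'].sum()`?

filter rows where age < 50:
   level  age office  reports
0     L6   43     SF       11
2     L3   29    DEN        5
3     L6   27    AUS        6
4     L6   49    BOS        8
5     L3   45    DEN        8
6     L6   45     SF        5
10    L6   24    BOS        1
pivot: rows=office, cols=level, max(age):
level   L3  L6
office        
AUS      0  27
BOS      0  49
DEN     45   0
SF       0  45
take 3 rows with smallest L3:
level   L3  L6
office        
AUS      0  27
BOS      0  49
SF       0  45
add column L3_plus_L6 = t['L3'] + t['L6']:
level   L3  L6  L3_plus_L6
office                    
AUS      0  27          27
BOS      0  49          49
SF       0  45          45
Then the sum of column 'L3_plus_L6': 121

121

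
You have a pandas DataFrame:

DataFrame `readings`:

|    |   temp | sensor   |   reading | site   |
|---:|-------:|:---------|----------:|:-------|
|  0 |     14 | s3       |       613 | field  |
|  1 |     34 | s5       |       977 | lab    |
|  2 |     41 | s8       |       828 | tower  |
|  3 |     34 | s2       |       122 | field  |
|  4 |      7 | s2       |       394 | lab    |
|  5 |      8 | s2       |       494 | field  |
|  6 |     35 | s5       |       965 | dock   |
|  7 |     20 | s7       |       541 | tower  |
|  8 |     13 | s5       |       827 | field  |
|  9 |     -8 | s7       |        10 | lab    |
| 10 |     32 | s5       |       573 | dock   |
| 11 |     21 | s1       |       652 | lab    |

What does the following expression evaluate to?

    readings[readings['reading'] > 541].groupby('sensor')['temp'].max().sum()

111

filter rows where reading > 541:
    temp sensor  reading   site
0     14     s3      613  field
1     34     s5      977    lab
2     41     s8      828  tower
6     35     s5      965   dock
8     13     s5      827  field
10    32     s5      573   dock
11    21     s1      652    lab
group by sensor, max of temp:
sensor
s1    21
s3    14
s5    35
s8    41
Name: temp, dtype: int64
The sum of the resulting series is 111.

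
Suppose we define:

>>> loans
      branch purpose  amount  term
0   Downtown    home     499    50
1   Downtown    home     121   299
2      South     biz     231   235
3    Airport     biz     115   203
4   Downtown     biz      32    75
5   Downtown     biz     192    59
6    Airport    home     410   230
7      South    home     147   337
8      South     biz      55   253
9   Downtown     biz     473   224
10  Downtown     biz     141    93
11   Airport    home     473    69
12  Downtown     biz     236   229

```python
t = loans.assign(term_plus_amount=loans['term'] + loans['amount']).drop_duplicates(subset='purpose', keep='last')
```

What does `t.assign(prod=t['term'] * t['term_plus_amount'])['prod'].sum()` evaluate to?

143883

add column term_plus_amount = loans['term'] + loans['amount']:
      branch purpose  amount  term  term_plus_amount
0   Downtown    home     499    50               549
1   Downtown    home     121   299               420
2      South     biz     231   235               466
3    Airport     biz     115   203               318
4   Downtown     biz      32    75               107
5   Downtown     biz     192    59               251
6    Airport    home     410   230               640
7      South    home     147   337               484
8      South     biz      55   253               308
9   Downtown     biz     473   224               697
10  Downtown     biz     141    93               234
11   Airport    home     473    69               542
12  Downtown     biz     236   229               465
drop duplicate purpose (keep=last):
      branch purpose  amount  term  term_plus_amount
11   Airport    home     473    69               542
12  Downtown     biz     236   229               465
add column prod = t['term'] * t['term_plus_amount']:
      branch purpose  amount  term  term_plus_amount    prod
11   Airport    home     473    69               542   37398
12  Downtown     biz     236   229               465  106485
Hence 143883.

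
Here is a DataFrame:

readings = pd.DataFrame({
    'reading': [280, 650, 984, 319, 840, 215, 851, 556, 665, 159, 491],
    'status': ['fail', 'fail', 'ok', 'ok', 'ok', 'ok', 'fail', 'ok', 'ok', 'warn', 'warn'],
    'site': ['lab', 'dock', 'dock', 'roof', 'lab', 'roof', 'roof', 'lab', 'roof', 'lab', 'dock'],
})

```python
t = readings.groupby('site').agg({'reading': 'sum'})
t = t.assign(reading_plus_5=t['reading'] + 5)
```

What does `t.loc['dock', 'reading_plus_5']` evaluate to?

2130

group by site, sum of reading:
      reading
site         
dock     2125
lab      1835
roof     2050
add column reading_plus_5 = t['reading'] + 5:
      reading  reading_plus_5
site                         
dock     2125            2130
lab      1835            1840
roof     2050            2055
Taking the value at row 'dock', column 'reading_plus_5' gives 2130.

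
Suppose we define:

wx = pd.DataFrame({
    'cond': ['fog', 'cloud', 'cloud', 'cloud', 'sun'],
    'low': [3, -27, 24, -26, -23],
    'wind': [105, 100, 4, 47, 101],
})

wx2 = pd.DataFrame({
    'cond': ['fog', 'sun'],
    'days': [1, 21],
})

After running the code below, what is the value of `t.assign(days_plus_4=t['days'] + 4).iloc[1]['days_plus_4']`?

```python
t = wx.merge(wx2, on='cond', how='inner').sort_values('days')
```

merge on 'cond' (how='inner') → 2 rows:
  cond  low  wind  days
0  fog    3   105     1
1  sun  -23   101    21
sort by days:
  cond  low  wind  days
0  fog    3   105     1
1  sun  -23   101    21
add column days_plus_4 = t['days'] + 4:
  cond  low  wind  days  days_plus_4
0  fog    3   105     1            5
1  sun  -23   101    21           25
Taking the value at position 1, column 'days_plus_4' gives 25.

25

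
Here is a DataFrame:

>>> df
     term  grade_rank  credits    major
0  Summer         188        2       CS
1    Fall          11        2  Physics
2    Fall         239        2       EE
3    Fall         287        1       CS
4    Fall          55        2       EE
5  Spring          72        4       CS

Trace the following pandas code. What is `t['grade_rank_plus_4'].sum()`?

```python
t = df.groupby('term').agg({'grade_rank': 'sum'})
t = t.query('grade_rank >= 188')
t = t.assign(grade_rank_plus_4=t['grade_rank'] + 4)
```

788

group by term, sum of grade_rank:
        grade_rank
term              
Fall           592
Spring          72
Summer         188
filter rows where grade_rank >= 188:
        grade_rank
term              
Fall           592
Summer         188
add column grade_rank_plus_4 = t['grade_rank'] + 4:
        grade_rank  grade_rank_plus_4
term                                 
Fall           592                596
Summer         188                192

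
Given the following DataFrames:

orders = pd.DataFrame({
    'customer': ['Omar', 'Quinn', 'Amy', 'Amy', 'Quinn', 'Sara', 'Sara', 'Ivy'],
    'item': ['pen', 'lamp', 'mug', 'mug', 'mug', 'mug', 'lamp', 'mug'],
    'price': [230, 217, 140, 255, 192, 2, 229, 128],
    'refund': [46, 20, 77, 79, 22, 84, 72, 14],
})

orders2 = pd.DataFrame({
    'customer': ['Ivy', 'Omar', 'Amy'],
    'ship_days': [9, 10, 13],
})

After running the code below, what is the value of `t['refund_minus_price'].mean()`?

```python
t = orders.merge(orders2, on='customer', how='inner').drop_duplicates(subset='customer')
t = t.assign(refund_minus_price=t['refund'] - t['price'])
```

merge on 'customer' (how='inner') → 4 rows:
  customer item  price  refund  ship_days
0     Omar  pen    230      46         10
1      Amy  mug    140      77         13
2      Amy  mug    255      79         13
3      Ivy  mug    128      14          9
drop duplicate customer (keep=first):
  customer item  price  refund  ship_days
0     Omar  pen    230      46         10
1      Amy  mug    140      77         13
3      Ivy  mug    128      14          9
add column refund_minus_price = t['refund'] - t['price']:
  customer item  price  refund  ship_days  refund_minus_price
0     Omar  pen    230      46         10                -184
1      Amy  mug    140      77         13                 -63
3      Ivy  mug    128      14          9                -114
Then the mean of column 'refund_minus_price': -120.333333333

-120.333333333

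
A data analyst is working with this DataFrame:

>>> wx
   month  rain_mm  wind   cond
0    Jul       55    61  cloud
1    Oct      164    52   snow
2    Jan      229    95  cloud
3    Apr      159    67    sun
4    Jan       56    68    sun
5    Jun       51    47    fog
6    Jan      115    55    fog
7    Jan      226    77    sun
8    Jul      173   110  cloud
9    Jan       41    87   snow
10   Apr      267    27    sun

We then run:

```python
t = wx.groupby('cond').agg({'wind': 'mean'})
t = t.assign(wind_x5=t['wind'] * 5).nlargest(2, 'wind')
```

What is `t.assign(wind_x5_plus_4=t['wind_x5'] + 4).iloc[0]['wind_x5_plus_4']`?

447.333333333

group by cond, mean of wind:
            wind
cond            
cloud  88.666667
fog    51.000000
snow   69.500000
sun    59.750000
add column wind_x5 = t['wind'] * 5:
            wind     wind_x5
cond                        
cloud  88.666667  443.333333
fog    51.000000  255.000000
snow   69.500000  347.500000
sun    59.750000  298.750000
take 2 rows with largest wind:
            wind     wind_x5
cond                        
cloud  88.666667  443.333333
snow   69.500000  347.500000
add column wind_x5_plus_4 = t['wind_x5'] + 4:
            wind     wind_x5  wind_x5_plus_4
cond                                        
cloud  88.666667  443.333333      447.333333
snow   69.500000  347.500000      351.500000
So iloc[0]['wind_x5_plus_4'] = 447.333333333.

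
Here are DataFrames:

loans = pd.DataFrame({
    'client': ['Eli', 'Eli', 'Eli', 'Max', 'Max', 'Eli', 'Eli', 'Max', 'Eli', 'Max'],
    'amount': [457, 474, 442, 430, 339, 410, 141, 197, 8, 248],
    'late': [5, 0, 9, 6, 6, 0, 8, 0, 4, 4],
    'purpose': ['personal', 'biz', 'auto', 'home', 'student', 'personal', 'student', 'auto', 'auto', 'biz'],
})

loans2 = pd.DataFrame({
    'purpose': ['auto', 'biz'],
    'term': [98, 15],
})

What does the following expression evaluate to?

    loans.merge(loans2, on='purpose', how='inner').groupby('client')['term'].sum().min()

113

merge on 'purpose' (how='inner') → 5 rows:
  client  amount  late purpose  term
0    Eli     474     0     biz    15
1    Eli     442     9    auto    98
2    Max     197     0    auto    98
3    Eli       8     4    auto    98
4    Max     248     4     biz    15
group by client, sum of term:
client
Eli    211
Max    113
Name: term, dtype: int64
Hence 113.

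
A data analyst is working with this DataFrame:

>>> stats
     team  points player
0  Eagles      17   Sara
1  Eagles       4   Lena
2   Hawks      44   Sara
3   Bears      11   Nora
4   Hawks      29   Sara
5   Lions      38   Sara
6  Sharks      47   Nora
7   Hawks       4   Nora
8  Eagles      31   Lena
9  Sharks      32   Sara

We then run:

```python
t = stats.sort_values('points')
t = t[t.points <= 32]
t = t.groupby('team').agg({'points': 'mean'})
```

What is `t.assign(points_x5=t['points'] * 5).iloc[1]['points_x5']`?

86.6666666667

sort by points:
     team  points player
1  Eagles       4   Lena
7   Hawks       4   Nora
3   Bears      11   Nora
0  Eagles      17   Sara
4   Hawks      29   Sara
8  Eagles      31   Lena
9  Sharks      32   Sara
5   Lions      38   Sara
2   Hawks      44   Sara
6  Sharks      47   Nora
filter rows where points <= 32:
     team  points player
1  Eagles       4   Lena
7   Hawks       4   Nora
3   Bears      11   Nora
0  Eagles      17   Sara
4   Hawks      29   Sara
8  Eagles      31   Lena
9  Sharks      32   Sara
group by team, mean of points:
           points
team             
Bears   11.000000
Eagles  17.333333
Hawks   16.500000
Sharks  32.000000
add column points_x5 = t['points'] * 5:
           points   points_x5
team                         
Bears   11.000000   55.000000
Eagles  17.333333   86.666667
Hawks   16.500000   82.500000
Sharks  32.000000  160.000000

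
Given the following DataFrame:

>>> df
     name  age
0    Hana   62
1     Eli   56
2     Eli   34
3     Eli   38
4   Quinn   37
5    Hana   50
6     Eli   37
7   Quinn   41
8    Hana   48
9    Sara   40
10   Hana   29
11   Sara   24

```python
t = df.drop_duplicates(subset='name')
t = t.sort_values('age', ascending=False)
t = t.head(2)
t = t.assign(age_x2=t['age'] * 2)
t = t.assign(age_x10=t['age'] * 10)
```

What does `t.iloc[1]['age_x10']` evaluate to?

560

drop duplicate name (keep=first):
    name  age
0   Hana   62
1    Eli   56
4  Quinn   37
9   Sara   40
sort by age descending:
    name  age
0   Hana   62
1    Eli   56
9   Sara   40
4  Quinn   37
take first 2 rows:
   name  age
0  Hana   62
1   Eli   56
add column age_x2 = t['age'] * 2:
   name  age  age_x2
0  Hana   62     124
1   Eli   56     112
add column age_x10 = t['age'] * 10:
   name  age  age_x2  age_x10
0  Hana   62     124      620
1   Eli   56     112      560
The value at position 1, column 'age_x10' is 560.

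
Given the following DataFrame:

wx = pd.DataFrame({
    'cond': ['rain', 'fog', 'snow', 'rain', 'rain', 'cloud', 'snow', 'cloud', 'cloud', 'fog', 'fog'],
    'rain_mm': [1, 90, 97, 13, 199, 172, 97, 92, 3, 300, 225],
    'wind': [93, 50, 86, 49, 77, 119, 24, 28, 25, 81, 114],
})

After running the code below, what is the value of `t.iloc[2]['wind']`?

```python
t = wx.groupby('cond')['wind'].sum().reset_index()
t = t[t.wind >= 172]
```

group by cond, sum of wind:
cond
cloud    172
fog      245
rain     219
snow     110
Name: wind, dtype: int64
reset_index():
    cond  wind
0  cloud   172
1    fog   245
2   rain   219
3   snow   110
filter rows where wind >= 172:
    cond  wind
0  cloud   172
1    fog   245
2   rain   219
Then the value at position 2, column 'wind': 219

219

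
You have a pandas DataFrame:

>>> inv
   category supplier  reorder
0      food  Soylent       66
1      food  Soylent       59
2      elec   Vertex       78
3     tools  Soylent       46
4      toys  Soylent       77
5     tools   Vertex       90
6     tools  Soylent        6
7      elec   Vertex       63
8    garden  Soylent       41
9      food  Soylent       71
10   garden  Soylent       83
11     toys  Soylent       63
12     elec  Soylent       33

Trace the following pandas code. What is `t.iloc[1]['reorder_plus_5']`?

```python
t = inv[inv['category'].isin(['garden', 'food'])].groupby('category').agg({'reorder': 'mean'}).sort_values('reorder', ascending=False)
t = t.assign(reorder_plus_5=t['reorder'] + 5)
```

67.0

filter rows where category in ['garden', 'food']:
   category supplier  reorder
0      food  Soylent       66
1      food  Soylent       59
8    garden  Soylent       41
9      food  Soylent       71
10   garden  Soylent       83
group by category, mean of reorder:
            reorder
category           
food      65.333333
garden    62.000000
sort by reorder descending:
            reorder
category           
food      65.333333
garden    62.000000
add column reorder_plus_5 = t['reorder'] + 5:
            reorder  reorder_plus_5
category                           
food      65.333333       70.333333
garden    62.000000       67.000000
Taking the value at position 1, column 'reorder_plus_5' gives 67.0.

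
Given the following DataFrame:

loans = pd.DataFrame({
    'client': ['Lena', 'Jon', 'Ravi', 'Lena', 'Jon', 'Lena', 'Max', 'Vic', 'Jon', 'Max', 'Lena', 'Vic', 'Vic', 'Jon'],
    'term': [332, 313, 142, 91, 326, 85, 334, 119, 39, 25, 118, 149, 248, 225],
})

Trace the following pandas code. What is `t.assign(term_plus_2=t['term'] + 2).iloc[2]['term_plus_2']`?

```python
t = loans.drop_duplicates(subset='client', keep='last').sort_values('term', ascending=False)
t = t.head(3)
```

144

drop duplicate client (keep=last):
   client  term
2    Ravi   142
9     Max    25
10   Lena   118
12    Vic   248
13    Jon   225
sort by term descending:
   client  term
12    Vic   248
13    Jon   225
2    Ravi   142
10   Lena   118
9     Max    25
take first 3 rows:
   client  term
12    Vic   248
13    Jon   225
2    Ravi   142
add column term_plus_2 = t['term'] + 2:
   client  term  term_plus_2
12    Vic   248          250
13    Jon   225          227
2    Ravi   142          144
value at position 2, column 'term_plus_2' → 144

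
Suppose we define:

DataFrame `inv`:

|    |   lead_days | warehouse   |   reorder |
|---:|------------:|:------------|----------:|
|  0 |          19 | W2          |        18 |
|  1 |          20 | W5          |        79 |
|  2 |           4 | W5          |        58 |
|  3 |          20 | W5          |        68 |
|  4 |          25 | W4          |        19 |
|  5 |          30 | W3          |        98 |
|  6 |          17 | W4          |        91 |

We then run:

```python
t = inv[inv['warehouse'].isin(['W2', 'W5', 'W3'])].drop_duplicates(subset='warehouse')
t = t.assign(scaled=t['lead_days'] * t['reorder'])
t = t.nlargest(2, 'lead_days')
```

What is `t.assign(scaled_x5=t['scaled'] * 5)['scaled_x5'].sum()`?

filter rows where warehouse in ['W2', 'W5', 'W3']:
   lead_days warehouse  reorder
0         19        W2       18
1         20        W5       79
2          4        W5       58
3         20        W5       68
5         30        W3       98
drop duplicate warehouse (keep=first):
   lead_days warehouse  reorder
0         19        W2       18
1         20        W5       79
5         30        W3       98
add column scaled = t['lead_days'] * t['reorder']:
   lead_days warehouse  reorder  scaled
0         19        W2       18     342
1         20        W5       79    1580
5         30        W3       98    2940
take 2 rows with largest lead_days:
   lead_days warehouse  reorder  scaled
5         30        W3       98    2940
1         20        W5       79    1580
add column scaled_x5 = t['scaled'] * 5:
   lead_days warehouse  reorder  scaled  scaled_x5
5         30        W3       98    2940      14700
1         20        W5       79    1580       7900

22600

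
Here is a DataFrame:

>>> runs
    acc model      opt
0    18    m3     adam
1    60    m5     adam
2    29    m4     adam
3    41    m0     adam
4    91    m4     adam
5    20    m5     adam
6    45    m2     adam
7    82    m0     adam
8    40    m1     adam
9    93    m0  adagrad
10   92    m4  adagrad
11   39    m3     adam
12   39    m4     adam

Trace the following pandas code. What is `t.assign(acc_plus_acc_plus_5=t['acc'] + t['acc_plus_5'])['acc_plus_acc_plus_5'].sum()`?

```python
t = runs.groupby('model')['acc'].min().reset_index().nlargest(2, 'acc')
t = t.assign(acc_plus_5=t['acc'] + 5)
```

group by model, min of acc:
model
m0    41
m1    40
m2    45
m3    18
m4    29
m5    20
Name: acc, dtype: int64
reset_index():
  model  acc
0    m0   41
1    m1   40
2    m2   45
3    m3   18
4    m4   29
5    m5   20
take 2 rows with largest acc:
  model  acc
2    m2   45
0    m0   41
add column acc_plus_5 = t['acc'] + 5:
  model  acc  acc_plus_5
2    m2   45          50
0    m0   41          46
add column acc_plus_acc_plus_5 = t['acc'] + t['acc_plus_5']:
  model  acc  acc_plus_5  acc_plus_acc_plus_5
2    m2   45          50                   95
0    m0   41          46                   87
Then the sum of column 'acc_plus_acc_plus_5': 182

182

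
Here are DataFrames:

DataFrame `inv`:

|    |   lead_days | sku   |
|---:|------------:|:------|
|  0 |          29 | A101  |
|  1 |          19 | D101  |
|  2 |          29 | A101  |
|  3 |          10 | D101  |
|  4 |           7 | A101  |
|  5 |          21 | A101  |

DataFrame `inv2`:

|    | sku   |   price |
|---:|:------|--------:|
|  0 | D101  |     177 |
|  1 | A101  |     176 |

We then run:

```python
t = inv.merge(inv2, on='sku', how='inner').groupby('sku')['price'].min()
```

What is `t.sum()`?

merge on 'sku' (how='inner') → 6 rows:
   lead_days   sku  price
0         29  A101    176
1         19  D101    177
2         29  A101    176
3         10  D101    177
4          7  A101    176
5         21  A101    176
group by sku, min of price:
sku
A101    176
D101    177
Name: price, dtype: int64
sum of the resulting series → 353

353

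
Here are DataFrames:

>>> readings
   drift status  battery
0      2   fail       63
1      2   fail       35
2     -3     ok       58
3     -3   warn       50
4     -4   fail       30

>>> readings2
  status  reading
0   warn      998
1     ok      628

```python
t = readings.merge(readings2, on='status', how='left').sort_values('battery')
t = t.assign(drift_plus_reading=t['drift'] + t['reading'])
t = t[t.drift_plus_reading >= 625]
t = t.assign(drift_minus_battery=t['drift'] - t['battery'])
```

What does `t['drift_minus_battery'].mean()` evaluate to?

-57.0

merge on 'status' (how='left') → 5 rows:
   drift status  battery  reading
0      2   fail       63      NaN
1      2   fail       35      NaN
2     -3     ok       58    628.0
3     -3   warn       50    998.0
4     -4   fail       30      NaN
sort by battery:
   drift status  battery  reading
4     -4   fail       30      NaN
1      2   fail       35      NaN
3     -3   warn       50    998.0
2     -3     ok       58    628.0
0      2   fail       63      NaN
add column drift_plus_reading = t['drift'] + t['reading']:
   drift status  battery  reading  drift_plus_reading
4     -4   fail       30      NaN                 NaN
1      2   fail       35      NaN                 NaN
3     -3   warn       50    998.0               995.0
2     -3     ok       58    628.0               625.0
0      2   fail       63      NaN                 NaN
filter rows where drift_plus_reading >= 625:
   drift status  battery  reading  drift_plus_reading
3     -3   warn       50    998.0               995.0
2     -3     ok       58    628.0               625.0
add column drift_minus_battery = t['drift'] - t['battery']:
   drift status  battery  reading  drift_plus_reading  drift_minus_battery
3     -3   warn       50    998.0               995.0                  -53
2     -3     ok       58    628.0               625.0                  -61
Then the mean of column 'drift_minus_battery': -57.0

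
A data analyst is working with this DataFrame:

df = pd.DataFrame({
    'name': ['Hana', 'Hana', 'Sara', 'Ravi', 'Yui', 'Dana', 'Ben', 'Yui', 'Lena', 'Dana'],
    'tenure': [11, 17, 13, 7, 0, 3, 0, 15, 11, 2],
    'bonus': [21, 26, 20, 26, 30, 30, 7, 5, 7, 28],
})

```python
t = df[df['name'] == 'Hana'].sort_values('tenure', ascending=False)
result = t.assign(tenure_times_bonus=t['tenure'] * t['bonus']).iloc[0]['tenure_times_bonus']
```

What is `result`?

442

filter rows where name == 'Hana':
   name  tenure  bonus
0  Hana      11     21
1  Hana      17     26
sort by tenure descending:
   name  tenure  bonus
1  Hana      17     26
0  Hana      11     21
add column tenure_times_bonus = t['tenure'] * t['bonus']:
   name  tenure  bonus  tenure_times_bonus
1  Hana      17     26                 442
0  Hana      11     21                 231
Hence 442.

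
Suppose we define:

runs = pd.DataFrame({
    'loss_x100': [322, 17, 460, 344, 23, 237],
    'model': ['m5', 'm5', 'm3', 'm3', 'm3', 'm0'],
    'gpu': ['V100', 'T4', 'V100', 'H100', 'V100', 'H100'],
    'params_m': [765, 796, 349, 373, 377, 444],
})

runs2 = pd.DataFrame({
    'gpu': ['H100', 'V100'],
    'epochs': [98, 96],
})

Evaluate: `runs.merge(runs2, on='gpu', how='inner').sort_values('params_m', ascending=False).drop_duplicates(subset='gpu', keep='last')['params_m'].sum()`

merge on 'gpu' (how='inner') → 5 rows:
   loss_x100 model   gpu  params_m  epochs
0        322    m5  V100       765      96
1        460    m3  V100       349      96
2        344    m3  H100       373      98
3         23    m3  V100       377      96
4        237    m0  H100       444      98
sort by params_m descending:
   loss_x100 model   gpu  params_m  epochs
0        322    m5  V100       765      96
4        237    m0  H100       444      98
3         23    m3  V100       377      96
2        344    m3  H100       373      98
1        460    m3  V100       349      96
drop duplicate gpu (keep=last):
   loss_x100 model   gpu  params_m  epochs
2        344    m3  H100       373      98
1        460    m3  V100       349      96

722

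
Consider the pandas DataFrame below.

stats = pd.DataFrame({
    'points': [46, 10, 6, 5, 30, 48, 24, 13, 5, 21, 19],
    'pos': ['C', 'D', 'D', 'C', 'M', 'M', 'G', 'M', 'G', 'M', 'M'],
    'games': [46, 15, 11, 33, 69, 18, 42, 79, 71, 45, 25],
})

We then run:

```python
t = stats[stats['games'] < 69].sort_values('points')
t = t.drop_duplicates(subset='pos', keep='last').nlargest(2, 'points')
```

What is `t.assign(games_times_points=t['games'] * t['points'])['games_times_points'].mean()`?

filter rows where games < 69:
    points pos  games
0       46   C     46
1       10   D     15
2        6   D     11
3        5   C     33
5       48   M     18
6       24   G     42
9       21   M     45
10      19   M     25
sort by points:
    points pos  games
3        5   C     33
2        6   D     11
1       10   D     15
10      19   M     25
9       21   M     45
6       24   G     42
0       46   C     46
5       48   M     18
drop duplicate pos (keep=last):
   points pos  games
1      10   D     15
6      24   G     42
0      46   C     46
5      48   M     18
take 2 rows with largest points:
   points pos  games
5      48   M     18
0      46   C     46
add column games_times_points = t['games'] * t['points']:
   points pos  games  games_times_points
5      48   M     18                 864
0      46   C     46                2116
Finally, mean of column 'games_times_points' = 1490.0.

1490.0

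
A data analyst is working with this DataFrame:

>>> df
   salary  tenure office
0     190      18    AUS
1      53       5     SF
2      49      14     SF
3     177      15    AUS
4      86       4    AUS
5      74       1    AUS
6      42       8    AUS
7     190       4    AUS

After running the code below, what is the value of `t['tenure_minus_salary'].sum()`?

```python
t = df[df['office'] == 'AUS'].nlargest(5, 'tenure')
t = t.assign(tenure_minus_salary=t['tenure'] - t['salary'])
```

-636

filter rows where office == 'AUS':
   salary  tenure office
0     190      18    AUS
3     177      15    AUS
4      86       4    AUS
5      74       1    AUS
6      42       8    AUS
7     190       4    AUS
take 5 rows with largest tenure:
   salary  tenure office
0     190      18    AUS
3     177      15    AUS
6      42       8    AUS
4      86       4    AUS
7     190       4    AUS
add column tenure_minus_salary = t['tenure'] - t['salary']:
   salary  tenure office  tenure_minus_salary
0     190      18    AUS                 -172
3     177      15    AUS                 -162
6      42       8    AUS                  -34
4      86       4    AUS                  -82
7     190       4    AUS                 -186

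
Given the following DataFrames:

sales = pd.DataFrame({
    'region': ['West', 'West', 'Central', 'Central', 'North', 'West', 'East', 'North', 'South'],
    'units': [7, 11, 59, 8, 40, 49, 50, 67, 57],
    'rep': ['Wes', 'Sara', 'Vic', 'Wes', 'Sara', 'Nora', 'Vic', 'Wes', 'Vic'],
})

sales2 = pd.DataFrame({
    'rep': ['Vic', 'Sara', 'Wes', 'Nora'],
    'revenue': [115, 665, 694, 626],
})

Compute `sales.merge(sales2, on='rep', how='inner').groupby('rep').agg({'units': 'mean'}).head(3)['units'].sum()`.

129.833333333

merge on 'rep' (how='inner') → 9 rows:
    region  units   rep  revenue
0     West      7   Wes      694
1     West     11  Sara      665
2  Central     59   Vic      115
3  Central      8   Wes      694
4    North     40  Sara      665
5     West     49  Nora      626
6     East     50   Vic      115
7    North     67   Wes      694
8    South     57   Vic      115
group by rep, mean of units:
          units
rep            
Nora  49.000000
Sara  25.500000
Vic   55.333333
Wes   27.333333
take first 3 rows:
          units
rep            
Nora  49.000000
Sara  25.500000
Vic   55.333333
Reading off the sum of column 'units', we get 129.833333333.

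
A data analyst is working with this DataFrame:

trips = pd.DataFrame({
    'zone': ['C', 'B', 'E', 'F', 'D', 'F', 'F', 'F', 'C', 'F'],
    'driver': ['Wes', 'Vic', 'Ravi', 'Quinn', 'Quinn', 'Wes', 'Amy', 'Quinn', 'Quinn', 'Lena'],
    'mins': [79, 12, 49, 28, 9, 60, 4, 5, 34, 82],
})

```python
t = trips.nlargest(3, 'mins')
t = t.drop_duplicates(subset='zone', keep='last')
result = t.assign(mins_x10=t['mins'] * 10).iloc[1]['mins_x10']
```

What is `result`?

600

take 3 rows with largest mins:
  zone driver  mins
9    F   Lena    82
0    C    Wes    79
5    F    Wes    60
drop duplicate zone (keep=last):
  zone driver  mins
0    C    Wes    79
5    F    Wes    60
add column mins_x10 = t['mins'] * 10:
  zone driver  mins  mins_x10
0    C    Wes    79       790
5    F    Wes    60       600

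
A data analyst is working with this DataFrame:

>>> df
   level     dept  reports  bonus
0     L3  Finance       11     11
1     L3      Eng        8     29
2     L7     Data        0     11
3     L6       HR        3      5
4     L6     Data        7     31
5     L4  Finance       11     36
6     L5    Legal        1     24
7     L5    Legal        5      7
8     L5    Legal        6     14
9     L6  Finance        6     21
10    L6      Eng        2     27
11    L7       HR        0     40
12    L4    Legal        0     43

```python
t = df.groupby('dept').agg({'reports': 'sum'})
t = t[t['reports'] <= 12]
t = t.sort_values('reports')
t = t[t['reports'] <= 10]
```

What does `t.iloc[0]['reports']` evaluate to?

group by dept, sum of reports:
         reports
dept            
Data           7
Eng           10
Finance       28
HR             3
Legal         12
filter rows where reports <= 12:
       reports
dept          
Data         7
Eng         10
HR           3
Legal       12
sort by reports:
       reports
dept          
HR           3
Data         7
Eng         10
Legal       12
filter rows where reports <= 10:
      reports
dept         
HR          3
Data        7
Eng        10
Reading off the value at position 0, column 'reports', we get 3.

3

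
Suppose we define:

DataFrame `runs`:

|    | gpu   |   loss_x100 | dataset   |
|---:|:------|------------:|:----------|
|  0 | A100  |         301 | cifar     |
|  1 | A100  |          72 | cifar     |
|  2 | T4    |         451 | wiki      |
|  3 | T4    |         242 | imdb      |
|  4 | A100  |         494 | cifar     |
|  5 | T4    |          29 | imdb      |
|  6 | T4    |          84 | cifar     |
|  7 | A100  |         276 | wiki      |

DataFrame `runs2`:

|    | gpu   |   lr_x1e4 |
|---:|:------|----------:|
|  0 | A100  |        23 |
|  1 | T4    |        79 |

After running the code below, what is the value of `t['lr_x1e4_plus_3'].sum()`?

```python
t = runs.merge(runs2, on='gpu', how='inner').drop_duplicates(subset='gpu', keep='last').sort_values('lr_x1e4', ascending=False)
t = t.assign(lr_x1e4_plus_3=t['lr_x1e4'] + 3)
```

108

merge on 'gpu' (how='inner') → 8 rows:
    gpu  loss_x100 dataset  lr_x1e4
0  A100        301   cifar       23
1  A100         72   cifar       23
2    T4        451    wiki       79
3    T4        242    imdb       79
4  A100        494   cifar       23
5    T4         29    imdb       79
6    T4         84   cifar       79
7  A100        276    wiki       23
drop duplicate gpu (keep=last):
    gpu  loss_x100 dataset  lr_x1e4
6    T4         84   cifar       79
7  A100        276    wiki       23
sort by lr_x1e4 descending:
    gpu  loss_x100 dataset  lr_x1e4
6    T4         84   cifar       79
7  A100        276    wiki       23
add column lr_x1e4_plus_3 = t['lr_x1e4'] + 3:
    gpu  loss_x100 dataset  lr_x1e4  lr_x1e4_plus_3
6    T4         84   cifar       79              82
7  A100        276    wiki       23              26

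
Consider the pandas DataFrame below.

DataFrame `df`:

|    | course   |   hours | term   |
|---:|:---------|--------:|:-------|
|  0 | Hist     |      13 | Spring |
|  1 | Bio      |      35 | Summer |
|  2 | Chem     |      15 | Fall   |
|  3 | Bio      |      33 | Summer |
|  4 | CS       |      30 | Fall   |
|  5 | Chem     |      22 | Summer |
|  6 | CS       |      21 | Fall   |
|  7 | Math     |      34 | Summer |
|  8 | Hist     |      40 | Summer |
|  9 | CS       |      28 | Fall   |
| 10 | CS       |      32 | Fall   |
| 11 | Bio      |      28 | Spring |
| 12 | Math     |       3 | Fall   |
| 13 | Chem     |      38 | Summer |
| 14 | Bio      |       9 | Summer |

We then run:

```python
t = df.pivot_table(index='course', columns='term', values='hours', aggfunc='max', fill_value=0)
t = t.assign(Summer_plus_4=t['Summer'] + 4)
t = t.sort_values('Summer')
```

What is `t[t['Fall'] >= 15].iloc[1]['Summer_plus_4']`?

42

pivot: rows=course, cols=term, max(hours):
term    Fall  Spring  Summer
course                      
Bio        0      28      35
CS        32       0       0
Chem      15       0      38
Hist       0      13      40
Math       3       0      34
add column Summer_plus_4 = t['Summer'] + 4:
term    Fall  Spring  Summer  Summer_plus_4
course                                     
Bio        0      28      35             39
CS        32       0       0              4
Chem      15       0      38             42
Hist       0      13      40             44
Math       3       0      34             38
sort by Summer:
term    Fall  Spring  Summer  Summer_plus_4
course                                     
CS        32       0       0              4
Math       3       0      34             38
Bio        0      28      35             39
Chem      15       0      38             42
Hist       0      13      40             44
filter rows where Fall >= 15:
term    Fall  Spring  Summer  Summer_plus_4
course                                     
CS        32       0       0              4
Chem      15       0      38             42
Hence 42.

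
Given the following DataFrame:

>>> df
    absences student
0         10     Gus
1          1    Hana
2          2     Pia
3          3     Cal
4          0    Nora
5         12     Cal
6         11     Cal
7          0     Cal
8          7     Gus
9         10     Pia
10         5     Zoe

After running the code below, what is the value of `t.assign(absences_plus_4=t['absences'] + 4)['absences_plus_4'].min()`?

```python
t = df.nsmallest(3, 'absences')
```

take 3 rows with smallest absences:
   absences student
4         0    Nora
7         0     Cal
1         1    Hana
add column absences_plus_4 = t['absences'] + 4:
   absences student  absences_plus_4
4         0    Nora                4
7         0     Cal                4
1         1    Hana                5
The min of column 'absences_plus_4' is 4.

4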